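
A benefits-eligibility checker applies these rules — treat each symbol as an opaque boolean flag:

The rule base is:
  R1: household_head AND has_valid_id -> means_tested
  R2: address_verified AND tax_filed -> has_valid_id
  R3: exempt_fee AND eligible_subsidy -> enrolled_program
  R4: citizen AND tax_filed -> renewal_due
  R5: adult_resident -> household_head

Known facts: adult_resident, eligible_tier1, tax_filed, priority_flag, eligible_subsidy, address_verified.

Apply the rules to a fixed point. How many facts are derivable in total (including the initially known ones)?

9

Round 1 — R2, R5, derive has_valid_id, household_head.
Round 2 — R1, derive means_tested.
Closure: {address_verified, adult_resident, eligible_subsidy, eligible_tier1, has_valid_id, household_head, means_tested, priority_flag, tax_filed} — 9 facts.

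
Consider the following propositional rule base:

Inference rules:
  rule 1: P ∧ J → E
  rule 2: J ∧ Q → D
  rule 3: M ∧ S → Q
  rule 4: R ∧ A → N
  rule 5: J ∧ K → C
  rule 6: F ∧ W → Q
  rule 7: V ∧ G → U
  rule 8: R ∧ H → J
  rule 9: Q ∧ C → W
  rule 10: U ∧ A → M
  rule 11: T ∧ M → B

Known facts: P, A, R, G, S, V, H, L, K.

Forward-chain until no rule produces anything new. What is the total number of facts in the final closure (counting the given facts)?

18

Round 1 fires rule 4, rule 7, rule 8, giving N, U, J.
Round 2 fires rule 1, rule 5, rule 10, giving E, C, M.
Round 3 fires rule 3, giving Q.
Round 4 fires rule 2, rule 9, giving D, W.
Closure: {A, C, D, E, G, H, J, K, L, M, N, P, Q, R, S, U, V, W} — 18 facts.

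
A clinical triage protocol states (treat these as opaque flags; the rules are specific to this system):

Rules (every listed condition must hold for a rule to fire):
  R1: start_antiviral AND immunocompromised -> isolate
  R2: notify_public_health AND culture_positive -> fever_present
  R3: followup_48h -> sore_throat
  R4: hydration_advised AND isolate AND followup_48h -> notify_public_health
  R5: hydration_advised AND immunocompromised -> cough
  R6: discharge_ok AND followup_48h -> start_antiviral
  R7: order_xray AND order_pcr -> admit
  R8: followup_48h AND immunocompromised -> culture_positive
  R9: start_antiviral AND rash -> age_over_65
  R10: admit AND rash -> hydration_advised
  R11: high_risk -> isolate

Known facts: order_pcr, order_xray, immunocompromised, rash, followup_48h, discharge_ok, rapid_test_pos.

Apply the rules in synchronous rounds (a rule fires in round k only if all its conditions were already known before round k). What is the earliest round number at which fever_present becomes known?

[1] R3 [followup_48h -> sore_throat]; R6 [discharge_ok AND followup_48h -> start_antiviral]; R7 [order_xray AND order_pcr -> admit]; R8 [followup_48h AND immunocompromised -> culture_positive]. ⇒ new: sore_throat, start_antiviral, admit, culture_positive.
[2] R1 [start_antiviral AND immunocompromised -> isolate]; R9 [start_antiviral AND rash -> age_over_65]; R10 [admit AND rash -> hydration_advised]. ⇒ new: isolate, age_over_65, hydration_advised.
[3] R4 [hydration_advised AND isolate AND followup_48h -> notify_public_health]; R5 [hydration_advised AND immunocompromised -> cough]. ⇒ new: notify_public_health, cough.
[4] R2 [notify_public_health AND culture_positive -> fever_present]. ⇒ new: fever_present.
fever_present first appears in round 4.

4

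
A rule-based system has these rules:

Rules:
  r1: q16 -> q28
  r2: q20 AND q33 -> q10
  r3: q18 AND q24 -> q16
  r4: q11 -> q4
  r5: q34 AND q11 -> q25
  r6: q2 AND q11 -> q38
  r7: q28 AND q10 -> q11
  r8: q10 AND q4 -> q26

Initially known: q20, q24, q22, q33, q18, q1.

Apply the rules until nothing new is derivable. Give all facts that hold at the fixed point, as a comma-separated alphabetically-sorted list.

q1, q10, q11, q16, q18, q20, q22, q24, q26, q28, q33, q4

Round 1: r2 [q20 AND q33 -> q10]; r3 [q18 AND q24 -> q16]. Adds q10, q16.
Round 2: r1 [q16 -> q28]. Adds q28.
Round 3: r7 [q28 AND q10 -> q11]. Adds q11.
Round 4: r4 [q11 -> q4]. Adds q4.
Round 5: r8 [q10 AND q4 -> q26]. Adds q26.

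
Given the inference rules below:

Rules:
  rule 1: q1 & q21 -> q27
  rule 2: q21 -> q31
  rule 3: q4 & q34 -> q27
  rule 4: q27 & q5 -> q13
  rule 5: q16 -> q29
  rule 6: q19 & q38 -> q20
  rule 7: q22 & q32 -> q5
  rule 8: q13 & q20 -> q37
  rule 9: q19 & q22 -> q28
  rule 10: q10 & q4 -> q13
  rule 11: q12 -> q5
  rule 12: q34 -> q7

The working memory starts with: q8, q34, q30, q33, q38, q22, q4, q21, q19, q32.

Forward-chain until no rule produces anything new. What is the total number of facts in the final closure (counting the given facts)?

[1] rule 2 [q21 -> q31]; rule 3 [q4 & q34 -> q27]; rule 6 [q19 & q38 -> q20]; rule 7 [q22 & q32 -> q5]; rule 9 [q19 & q22 -> q28]; rule 12 [q34 -> q7]. ⇒ new: q31, q27, q20, q5, q28, q7.
[2] rule 4 [q27 & q5 -> q13]. ⇒ new: q13.
[3] rule 8 [q13 & q20 -> q37]. ⇒ new: q37.
Closure: {q13, q19, q20, q21, q22, q27, q28, q30, q31, q32, q33, q34, q37, q38, q4, q5, q7, q8} — 18 facts.

18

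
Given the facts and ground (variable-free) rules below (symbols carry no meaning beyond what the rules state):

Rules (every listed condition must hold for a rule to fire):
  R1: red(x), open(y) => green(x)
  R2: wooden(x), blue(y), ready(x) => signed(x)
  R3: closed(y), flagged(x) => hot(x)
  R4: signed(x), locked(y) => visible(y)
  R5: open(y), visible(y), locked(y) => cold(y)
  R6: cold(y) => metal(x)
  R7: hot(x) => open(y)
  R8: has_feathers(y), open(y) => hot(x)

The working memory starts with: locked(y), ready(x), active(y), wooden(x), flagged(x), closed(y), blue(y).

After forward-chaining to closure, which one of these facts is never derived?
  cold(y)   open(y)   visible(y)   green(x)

Round 1 — R2, R3, derive signed(x), hot(x).
Round 2 — R4, R7, derive visible(y), open(y).
Round 3 — R5, derive cold(y).
Round 4 — R6, derive metal(x).
Derived: cold(y) (round 3), visible(y) (round 2), open(y) (round 2). green(x) never appears in any round.

green(x)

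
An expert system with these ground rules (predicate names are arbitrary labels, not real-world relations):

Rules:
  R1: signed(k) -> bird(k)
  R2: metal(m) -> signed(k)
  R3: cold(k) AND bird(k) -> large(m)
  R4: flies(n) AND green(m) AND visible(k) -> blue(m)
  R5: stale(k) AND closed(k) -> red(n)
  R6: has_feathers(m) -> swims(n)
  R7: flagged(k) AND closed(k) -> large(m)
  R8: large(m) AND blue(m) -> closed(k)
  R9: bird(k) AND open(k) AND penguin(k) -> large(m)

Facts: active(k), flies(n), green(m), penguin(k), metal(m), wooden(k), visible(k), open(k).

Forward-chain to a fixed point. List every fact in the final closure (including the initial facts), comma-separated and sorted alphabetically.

Round 1 — R2, R4, derive signed(k), blue(m).
Round 2 — R1, derive bird(k).
Round 3 — R9, derive large(m).
Round 4 — R8, derive closed(k).

active(k), bird(k), blue(m), closed(k), flies(n), green(m), large(m), metal(m), open(k), penguin(k), signed(k), visible(k), wooden(k)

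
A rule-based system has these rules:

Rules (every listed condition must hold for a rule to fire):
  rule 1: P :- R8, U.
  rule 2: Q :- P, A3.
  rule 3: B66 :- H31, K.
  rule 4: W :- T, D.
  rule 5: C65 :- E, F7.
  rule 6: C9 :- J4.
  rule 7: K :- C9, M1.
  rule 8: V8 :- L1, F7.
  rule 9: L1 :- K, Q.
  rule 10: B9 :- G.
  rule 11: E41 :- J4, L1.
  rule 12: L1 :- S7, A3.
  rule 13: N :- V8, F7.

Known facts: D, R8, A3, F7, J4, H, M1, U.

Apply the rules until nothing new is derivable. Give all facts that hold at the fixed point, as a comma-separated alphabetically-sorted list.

Round 1: rule 1 [P :- R8, U.]; rule 6 [C9 :- J4.]. New: P, C9.
Round 2: rule 2 [Q :- P, A3.]; rule 7 [K :- C9, M1.]. New: Q, K.
Round 3: rule 9 [L1 :- K, Q.]. New: L1.
Round 4: rule 8 [V8 :- L1, F7.]; rule 11 [E41 :- J4, L1.]. New: V8, E41.
Round 5: rule 13 [N :- V8, F7.]. New: N.

A3, C9, D, E41, F7, H, J4, K, L1, M1, N, P, Q, R8, U, V8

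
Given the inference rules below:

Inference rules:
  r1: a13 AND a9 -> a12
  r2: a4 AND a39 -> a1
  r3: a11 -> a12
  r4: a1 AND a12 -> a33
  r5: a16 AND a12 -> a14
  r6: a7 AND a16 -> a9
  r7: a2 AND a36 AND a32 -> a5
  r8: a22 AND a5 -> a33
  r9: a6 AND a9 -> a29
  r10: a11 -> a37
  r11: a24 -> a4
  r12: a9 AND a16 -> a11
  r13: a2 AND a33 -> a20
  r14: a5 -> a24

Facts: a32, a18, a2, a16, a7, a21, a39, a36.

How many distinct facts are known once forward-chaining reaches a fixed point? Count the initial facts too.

19

Round 1: r6 [a7 AND a16 -> a9]; r7 [a2 AND a36 AND a32 -> a5]. Adds a9, a5.
Round 2: r12 [a9 AND a16 -> a11]; r14 [a5 -> a24]. Adds a11, a24.
Round 3: r3 [a11 -> a12]; r10 [a11 -> a37]; r11 [a24 -> a4]. Adds a12, a37, a4.
Round 4: r2 [a4 AND a39 -> a1]; r5 [a16 AND a12 -> a14]. Adds a1, a14.
Round 5: r4 [a1 AND a12 -> a33]. Adds a33.
Round 6: r13 [a2 AND a33 -> a20]. Adds a20.
Closure: {a1, a11, a12, a14, a16, a18, a2, a20, a21, a24, a32, a33, a36, a37, a39, a4, a5, a7, a9} — 19 facts.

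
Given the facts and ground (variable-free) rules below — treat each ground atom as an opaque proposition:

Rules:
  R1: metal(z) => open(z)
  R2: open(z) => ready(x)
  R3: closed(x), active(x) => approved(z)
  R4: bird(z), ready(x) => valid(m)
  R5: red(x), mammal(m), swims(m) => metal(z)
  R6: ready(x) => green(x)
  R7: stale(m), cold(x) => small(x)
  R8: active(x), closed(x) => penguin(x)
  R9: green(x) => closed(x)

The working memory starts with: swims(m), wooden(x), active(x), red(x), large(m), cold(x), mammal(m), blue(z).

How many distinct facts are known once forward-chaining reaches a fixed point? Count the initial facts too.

Round 1: R5 [red(x), mammal(m), swims(m) => metal(z)]. Adds metal(z).
Round 2: R1 [metal(z) => open(z)]. Adds open(z).
Round 3: R2 [open(z) => ready(x)]. Adds ready(x).
Round 4: R6 [ready(x) => green(x)]. Adds green(x).
Round 5: R9 [green(x) => closed(x)]. Adds closed(x).
Round 6: R3 [closed(x), active(x) => approved(z)]; R8 [active(x), closed(x) => penguin(x)]. Adds approved(z), penguin(x).
Closure: {active(x), approved(z), blue(z), closed(x), cold(x), green(x), large(m), mammal(m), metal(z), open(z), penguin(x), ready(x), red(x), swims(m), wooden(x)} — 15 facts.

15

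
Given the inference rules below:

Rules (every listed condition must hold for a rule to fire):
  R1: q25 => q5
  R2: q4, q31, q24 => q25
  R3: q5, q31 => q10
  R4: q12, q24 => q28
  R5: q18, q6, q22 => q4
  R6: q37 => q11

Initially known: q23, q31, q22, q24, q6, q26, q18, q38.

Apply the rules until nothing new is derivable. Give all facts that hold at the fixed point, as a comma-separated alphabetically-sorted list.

[1] R5 [q18, q6, q22 => q4]. ⇒ new: q4.
[2] R2 [q4, q31, q24 => q25]. ⇒ new: q25.
[3] R1 [q25 => q5]. ⇒ new: q5.
[4] R3 [q5, q31 => q10]. ⇒ new: q10.

q10, q18, q22, q23, q24, q25, q26, q31, q38, q4, q5, q6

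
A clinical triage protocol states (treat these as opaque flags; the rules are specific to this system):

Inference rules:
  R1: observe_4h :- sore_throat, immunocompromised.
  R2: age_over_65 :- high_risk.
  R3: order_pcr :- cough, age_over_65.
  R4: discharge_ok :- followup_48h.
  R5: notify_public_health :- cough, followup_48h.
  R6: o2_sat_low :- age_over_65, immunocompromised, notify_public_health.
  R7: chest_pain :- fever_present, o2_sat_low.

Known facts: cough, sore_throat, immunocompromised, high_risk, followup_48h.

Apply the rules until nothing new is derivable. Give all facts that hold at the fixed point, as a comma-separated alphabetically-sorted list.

age_over_65, cough, discharge_ok, followup_48h, high_risk, immunocompromised, notify_public_health, o2_sat_low, observe_4h, order_pcr, sore_throat

Round 1 — R1, R2, R4, R5, derive observe_4h, age_over_65, discharge_ok, notify_public_health.
Round 2 — R3, R6, derive order_pcr, o2_sat_low.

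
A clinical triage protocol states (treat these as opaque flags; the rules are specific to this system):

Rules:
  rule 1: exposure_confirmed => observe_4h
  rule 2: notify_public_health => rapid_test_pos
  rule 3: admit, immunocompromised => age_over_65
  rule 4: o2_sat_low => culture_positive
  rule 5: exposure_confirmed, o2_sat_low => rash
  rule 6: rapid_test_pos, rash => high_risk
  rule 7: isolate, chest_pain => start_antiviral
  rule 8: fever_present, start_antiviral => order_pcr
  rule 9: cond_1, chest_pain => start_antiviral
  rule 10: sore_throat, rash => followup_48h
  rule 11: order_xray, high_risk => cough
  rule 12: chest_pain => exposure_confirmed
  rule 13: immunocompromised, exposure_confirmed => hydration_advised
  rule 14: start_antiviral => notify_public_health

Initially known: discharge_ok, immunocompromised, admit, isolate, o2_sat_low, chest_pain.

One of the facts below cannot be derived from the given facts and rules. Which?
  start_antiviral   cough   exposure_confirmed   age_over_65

cough

Round 1 — rule 3, rule 4, rule 7, rule 12, derive age_over_65, culture_positive, start_antiviral, exposure_confirmed.
Round 2 — rule 1, rule 5, rule 13, rule 14, derive observe_4h, rash, hydration_advised, notify_public_health.
Round 3 — rule 2, derive rapid_test_pos.
Round 4 — rule 6, derive high_risk.
Derived: exposure_confirmed (round 1), start_antiviral (round 1), age_over_65 (round 1). cough never appears in any round.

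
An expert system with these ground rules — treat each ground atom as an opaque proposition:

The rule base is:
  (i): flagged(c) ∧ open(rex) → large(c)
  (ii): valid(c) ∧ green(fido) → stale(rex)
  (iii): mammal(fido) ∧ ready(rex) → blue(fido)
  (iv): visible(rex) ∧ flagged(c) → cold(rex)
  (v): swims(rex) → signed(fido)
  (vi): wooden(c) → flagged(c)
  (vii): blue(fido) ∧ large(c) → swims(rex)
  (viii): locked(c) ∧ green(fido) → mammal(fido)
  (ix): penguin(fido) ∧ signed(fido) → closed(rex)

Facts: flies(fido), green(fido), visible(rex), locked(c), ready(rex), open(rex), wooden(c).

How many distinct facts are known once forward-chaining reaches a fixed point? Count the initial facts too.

[1] (vi) [wooden(c) → flagged(c)]; (viii) [locked(c) ∧ green(fido) → mammal(fido)]. ⇒ new: flagged(c), mammal(fido).
[2] (i) [flagged(c) ∧ open(rex) → large(c)]; (iii) [mammal(fido) ∧ ready(rex) → blue(fido)]; (iv) [visible(rex) ∧ flagged(c) → cold(rex)]. ⇒ new: large(c), blue(fido), cold(rex).
[3] (vii) [blue(fido) ∧ large(c) → swims(rex)]. ⇒ new: swims(rex).
[4] (v) [swims(rex) → signed(fido)]. ⇒ new: signed(fido).
Closure: {blue(fido), cold(rex), flagged(c), flies(fido), green(fido), large(c), locked(c), mammal(fido), open(rex), ready(rex), signed(fido), swims(rex), visible(rex), wooden(c)} — 14 facts.

14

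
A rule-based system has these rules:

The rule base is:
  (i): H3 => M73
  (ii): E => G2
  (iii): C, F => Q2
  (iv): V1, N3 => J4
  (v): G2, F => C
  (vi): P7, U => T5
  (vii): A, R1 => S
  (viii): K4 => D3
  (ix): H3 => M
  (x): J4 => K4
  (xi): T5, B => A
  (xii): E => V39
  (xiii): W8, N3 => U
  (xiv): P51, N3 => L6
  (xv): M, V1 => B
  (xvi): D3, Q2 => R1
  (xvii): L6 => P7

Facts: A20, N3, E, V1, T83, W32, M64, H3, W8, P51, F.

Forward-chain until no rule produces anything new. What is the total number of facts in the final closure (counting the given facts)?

28

[1] (i) [H3 => M73]; (ii) [E => G2]; (iv) [V1, N3 => J4]; (ix) [H3 => M]; (xii) [E => V39]; (xiii) [W8, N3 => U]; (xiv) [P51, N3 => L6]. ⇒ new: M73, G2, J4, M, V39, U, L6.
[2] (v) [G2, F => C]; (x) [J4 => K4]; (xv) [M, V1 => B]; (xvii) [L6 => P7]. ⇒ new: C, K4, B, P7.
[3] (iii) [C, F => Q2]; (vi) [P7, U => T5]; (viii) [K4 => D3]. ⇒ new: Q2, T5, D3.
[4] (xi) [T5, B => A]; (xvi) [D3, Q2 => R1]. ⇒ new: A, R1.
[5] (vii) [A, R1 => S]. ⇒ new: S.
Closure: {A, A20, B, C, D3, E, F, G2, H3, J4, K4, L6, M, M64, M73, N3, P51, P7, Q2, R1, S, T5, T83, U, V1, V39, W32, W8} — 28 facts.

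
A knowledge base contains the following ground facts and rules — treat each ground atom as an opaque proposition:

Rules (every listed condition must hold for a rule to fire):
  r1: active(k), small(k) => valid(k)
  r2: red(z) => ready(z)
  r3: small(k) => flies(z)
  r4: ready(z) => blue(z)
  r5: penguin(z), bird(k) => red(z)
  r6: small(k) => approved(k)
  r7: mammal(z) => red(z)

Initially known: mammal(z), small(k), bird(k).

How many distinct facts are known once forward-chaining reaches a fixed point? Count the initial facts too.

8

Round 1 — r3, r6, r7, derive flies(z), approved(k), red(z).
Round 2 — r2, derive ready(z).
Round 3 — r4, derive blue(z).
Closure: {approved(k), bird(k), blue(z), flies(z), mammal(z), ready(z), red(z), small(k)} — 8 facts.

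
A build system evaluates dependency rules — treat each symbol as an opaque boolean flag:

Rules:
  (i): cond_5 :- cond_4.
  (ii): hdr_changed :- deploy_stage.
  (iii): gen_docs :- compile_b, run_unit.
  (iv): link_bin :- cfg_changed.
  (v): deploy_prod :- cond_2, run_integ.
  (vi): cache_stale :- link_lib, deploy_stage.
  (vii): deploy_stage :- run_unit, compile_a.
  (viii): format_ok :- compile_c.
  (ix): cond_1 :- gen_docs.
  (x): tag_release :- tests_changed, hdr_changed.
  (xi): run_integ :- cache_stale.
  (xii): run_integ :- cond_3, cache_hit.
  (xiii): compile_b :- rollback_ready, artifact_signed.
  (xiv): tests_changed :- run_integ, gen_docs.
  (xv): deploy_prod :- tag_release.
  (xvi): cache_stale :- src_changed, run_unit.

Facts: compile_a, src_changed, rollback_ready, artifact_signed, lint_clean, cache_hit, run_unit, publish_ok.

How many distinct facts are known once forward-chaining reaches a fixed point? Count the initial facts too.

Round 1: (vii) [deploy_stage :- run_unit, compile_a.]; (xiii) [compile_b :- rollback_ready, artifact_signed.]; (xvi) [cache_stale :- src_changed, run_unit.]. New: deploy_stage, compile_b, cache_stale.
Round 2: (ii) [hdr_changed :- deploy_stage.]; (iii) [gen_docs :- compile_b, run_unit.]; (xi) [run_integ :- cache_stale.]. New: hdr_changed, gen_docs, run_integ.
Round 3: (ix) [cond_1 :- gen_docs.]; (xiv) [tests_changed :- run_integ, gen_docs.]. New: cond_1, tests_changed.
Round 4: (x) [tag_release :- tests_changed, hdr_changed.]. New: tag_release.
Round 5: (xv) [deploy_prod :- tag_release.]. New: deploy_prod.
Closure: {artifact_signed, cache_hit, cache_stale, compile_a, compile_b, cond_1, deploy_prod, deploy_stage, gen_docs, hdr_changed, lint_clean, publish_ok, rollback_ready, run_integ, run_unit, src_changed, tag_release, tests_changed} — 18 facts.

18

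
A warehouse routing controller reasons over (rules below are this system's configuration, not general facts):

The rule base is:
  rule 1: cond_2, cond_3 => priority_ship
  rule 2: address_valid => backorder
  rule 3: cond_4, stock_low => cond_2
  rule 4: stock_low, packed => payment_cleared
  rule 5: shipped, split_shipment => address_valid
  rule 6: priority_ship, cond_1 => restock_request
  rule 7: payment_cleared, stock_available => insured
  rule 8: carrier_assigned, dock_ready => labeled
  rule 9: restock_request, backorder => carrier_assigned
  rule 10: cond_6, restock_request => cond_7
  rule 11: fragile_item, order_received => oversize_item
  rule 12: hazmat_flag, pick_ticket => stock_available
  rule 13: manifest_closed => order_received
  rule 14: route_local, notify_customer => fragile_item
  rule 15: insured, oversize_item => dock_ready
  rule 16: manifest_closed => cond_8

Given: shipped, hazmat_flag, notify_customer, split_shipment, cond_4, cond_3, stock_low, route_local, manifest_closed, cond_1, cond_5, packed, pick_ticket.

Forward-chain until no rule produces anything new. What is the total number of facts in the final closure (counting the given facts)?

28

Round 1 fires rule 3, rule 4, rule 5, rule 12, rule 13, rule 14, rule 16, giving cond_2, payment_cleared, address_valid, stock_available, order_received, fragile_item, cond_8.
Round 2 fires rule 1, rule 2, rule 7, rule 11, giving priority_ship, backorder, insured, oversize_item.
Round 3 fires rule 6, rule 15, giving restock_request, dock_ready.
Round 4 fires rule 9, giving carrier_assigned.
Round 5 fires rule 8, giving labeled.
Closure: {address_valid, backorder, carrier_assigned, cond_1, cond_2, cond_3, cond_4, cond_5, cond_8, dock_ready, fragile_item, hazmat_flag, insured, labeled, manifest_closed, notify_customer, order_received, oversize_item, packed, payment_cleared, pick_ticket, priority_ship, restock_request, route_local, shipped, split_shipment, stock_available, stock_low} — 28 facts.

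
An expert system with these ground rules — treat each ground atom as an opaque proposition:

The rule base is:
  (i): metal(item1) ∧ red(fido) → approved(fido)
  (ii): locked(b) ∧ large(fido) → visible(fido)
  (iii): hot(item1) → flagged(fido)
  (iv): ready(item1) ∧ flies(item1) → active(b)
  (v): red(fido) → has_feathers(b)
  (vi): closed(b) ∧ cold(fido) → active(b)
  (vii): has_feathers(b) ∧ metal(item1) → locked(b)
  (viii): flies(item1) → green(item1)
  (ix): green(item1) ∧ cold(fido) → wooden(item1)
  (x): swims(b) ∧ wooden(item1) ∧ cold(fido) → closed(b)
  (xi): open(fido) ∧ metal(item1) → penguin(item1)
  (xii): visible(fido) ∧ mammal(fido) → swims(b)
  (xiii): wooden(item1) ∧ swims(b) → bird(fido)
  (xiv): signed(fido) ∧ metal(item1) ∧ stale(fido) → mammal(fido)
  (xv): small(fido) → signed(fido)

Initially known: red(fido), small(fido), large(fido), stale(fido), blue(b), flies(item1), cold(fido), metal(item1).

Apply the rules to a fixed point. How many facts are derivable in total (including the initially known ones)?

20

Round 1: (i) [metal(item1) ∧ red(fido) → approved(fido)]; (v) [red(fido) → has_feathers(b)]; (viii) [flies(item1) → green(item1)]; (xv) [small(fido) → signed(fido)]. New: approved(fido), has_feathers(b), green(item1), signed(fido).
Round 2: (vii) [has_feathers(b) ∧ metal(item1) → locked(b)]; (ix) [green(item1) ∧ cold(fido) → wooden(item1)]; (xiv) [signed(fido) ∧ metal(item1) ∧ stale(fido) → mammal(fido)]. New: locked(b), wooden(item1), mammal(fido).
Round 3: (ii) [locked(b) ∧ large(fido) → visible(fido)]. New: visible(fido).
Round 4: (xii) [visible(fido) ∧ mammal(fido) → swims(b)]. New: swims(b).
Round 5: (x) [swims(b) ∧ wooden(item1) ∧ cold(fido) → closed(b)]; (xiii) [wooden(item1) ∧ swims(b) → bird(fido)]. New: closed(b), bird(fido).
Round 6: (vi) [closed(b) ∧ cold(fido) → active(b)]. New: active(b).
Closure: {active(b), approved(fido), bird(fido), blue(b), closed(b), cold(fido), flies(item1), green(item1), has_feathers(b), large(fido), locked(b), mammal(fido), metal(item1), red(fido), signed(fido), small(fido), stale(fido), swims(b), visible(fido), wooden(item1)} — 20 facts.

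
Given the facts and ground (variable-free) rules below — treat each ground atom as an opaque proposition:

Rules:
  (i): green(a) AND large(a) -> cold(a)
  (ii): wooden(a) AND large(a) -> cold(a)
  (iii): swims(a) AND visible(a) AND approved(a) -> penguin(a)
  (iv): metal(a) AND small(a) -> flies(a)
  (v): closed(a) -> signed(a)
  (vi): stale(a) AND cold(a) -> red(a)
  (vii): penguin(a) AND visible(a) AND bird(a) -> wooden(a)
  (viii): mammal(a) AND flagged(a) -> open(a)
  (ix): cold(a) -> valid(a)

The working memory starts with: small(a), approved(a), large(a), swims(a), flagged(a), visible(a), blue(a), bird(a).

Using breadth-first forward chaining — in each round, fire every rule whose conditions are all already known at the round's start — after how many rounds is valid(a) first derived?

4

[1] (iii) [swims(a) AND visible(a) AND approved(a) -> penguin(a)]. ⇒ new: penguin(a).
[2] (vii) [penguin(a) AND visible(a) AND bird(a) -> wooden(a)]. ⇒ new: wooden(a).
[3] (ii) [wooden(a) AND large(a) -> cold(a)]. ⇒ new: cold(a).
[4] (ix) [cold(a) -> valid(a)]. ⇒ new: valid(a).
valid(a) first appears in round 4.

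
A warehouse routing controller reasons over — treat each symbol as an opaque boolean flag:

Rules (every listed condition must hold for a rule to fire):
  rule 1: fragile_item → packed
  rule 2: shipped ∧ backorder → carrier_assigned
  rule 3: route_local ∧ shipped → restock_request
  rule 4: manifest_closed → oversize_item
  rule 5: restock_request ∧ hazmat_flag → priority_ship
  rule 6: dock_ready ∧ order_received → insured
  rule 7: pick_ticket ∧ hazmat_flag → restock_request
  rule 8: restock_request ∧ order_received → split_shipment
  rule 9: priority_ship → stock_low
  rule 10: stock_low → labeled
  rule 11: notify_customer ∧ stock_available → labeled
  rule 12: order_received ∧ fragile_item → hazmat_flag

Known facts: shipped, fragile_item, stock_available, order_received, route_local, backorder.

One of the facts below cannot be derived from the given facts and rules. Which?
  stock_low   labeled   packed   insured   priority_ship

[1] rule 1 [fragile_item → packed]; rule 2 [shipped ∧ backorder → carrier_assigned]; rule 3 [route_local ∧ shipped → restock_request]; rule 12 [order_received ∧ fragile_item → hazmat_flag]. ⇒ new: packed, carrier_assigned, restock_request, hazmat_flag.
[2] rule 5 [restock_request ∧ hazmat_flag → priority_ship]; rule 8 [restock_request ∧ order_received → split_shipment]. ⇒ new: priority_ship, split_shipment.
[3] rule 9 [priority_ship → stock_low]. ⇒ new: stock_low.
[4] rule 10 [stock_low → labeled]. ⇒ new: labeled.
Derived: priority_ship (round 2), packed (round 1), labeled (round 4), stock_low (round 3). insured never appears in any round.

insured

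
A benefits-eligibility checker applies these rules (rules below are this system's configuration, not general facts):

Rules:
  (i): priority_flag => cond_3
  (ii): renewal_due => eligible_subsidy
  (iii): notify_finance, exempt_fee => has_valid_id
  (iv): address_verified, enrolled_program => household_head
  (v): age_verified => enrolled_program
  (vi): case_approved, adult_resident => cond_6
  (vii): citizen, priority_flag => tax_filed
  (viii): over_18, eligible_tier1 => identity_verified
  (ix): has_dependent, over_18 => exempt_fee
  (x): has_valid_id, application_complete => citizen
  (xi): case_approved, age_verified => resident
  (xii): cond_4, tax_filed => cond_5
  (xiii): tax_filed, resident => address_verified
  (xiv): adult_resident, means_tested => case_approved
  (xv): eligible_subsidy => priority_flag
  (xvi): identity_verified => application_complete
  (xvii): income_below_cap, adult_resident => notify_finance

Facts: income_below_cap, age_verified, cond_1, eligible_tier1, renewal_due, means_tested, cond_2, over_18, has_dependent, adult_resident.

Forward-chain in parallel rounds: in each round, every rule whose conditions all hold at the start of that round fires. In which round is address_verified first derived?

Round 1: (ii) [renewal_due => eligible_subsidy]; (v) [age_verified => enrolled_program]; (viii) [over_18, eligible_tier1 => identity_verified]; (ix) [has_dependent, over_18 => exempt_fee]; (xiv) [adult_resident, means_tested => case_approved]; (xvii) [income_below_cap, adult_resident => notify_finance]. New: eligible_subsidy, enrolled_program, identity_verified, exempt_fee, case_approved, notify_finance.
Round 2: (iii) [notify_finance, exempt_fee => has_valid_id]; (vi) [case_approved, adult_resident => cond_6]; (xi) [case_approved, age_verified => resident]; (xv) [eligible_subsidy => priority_flag]; (xvi) [identity_verified => application_complete]. New: has_valid_id, cond_6, resident, priority_flag, application_complete.
Round 3: (i) [priority_flag => cond_3]; (x) [has_valid_id, application_complete => citizen]. New: cond_3, citizen.
Round 4: (vii) [citizen, priority_flag => tax_filed]. New: tax_filed.
Round 5: (xiii) [tax_filed, resident => address_verified]. New: address_verified.
address_verified first appears in round 5.

5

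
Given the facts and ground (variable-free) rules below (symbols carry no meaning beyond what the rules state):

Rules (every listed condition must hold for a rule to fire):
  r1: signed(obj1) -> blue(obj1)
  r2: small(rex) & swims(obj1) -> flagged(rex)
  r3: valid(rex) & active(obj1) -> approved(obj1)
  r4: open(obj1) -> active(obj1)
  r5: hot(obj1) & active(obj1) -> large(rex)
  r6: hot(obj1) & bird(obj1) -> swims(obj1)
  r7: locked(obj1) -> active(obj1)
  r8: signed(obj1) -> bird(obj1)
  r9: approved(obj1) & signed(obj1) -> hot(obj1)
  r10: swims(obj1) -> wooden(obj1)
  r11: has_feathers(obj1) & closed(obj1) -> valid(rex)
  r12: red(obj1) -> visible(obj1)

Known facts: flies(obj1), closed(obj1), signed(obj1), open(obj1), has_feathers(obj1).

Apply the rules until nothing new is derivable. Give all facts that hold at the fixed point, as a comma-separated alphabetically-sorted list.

[1] r1 [signed(obj1) -> blue(obj1)]; r4 [open(obj1) -> active(obj1)]; r8 [signed(obj1) -> bird(obj1)]; r11 [has_feathers(obj1) & closed(obj1) -> valid(rex)]. ⇒ new: blue(obj1), active(obj1), bird(obj1), valid(rex).
[2] r3 [valid(rex) & active(obj1) -> approved(obj1)]. ⇒ new: approved(obj1).
[3] r9 [approved(obj1) & signed(obj1) -> hot(obj1)]. ⇒ new: hot(obj1).
[4] r5 [hot(obj1) & active(obj1) -> large(rex)]; r6 [hot(obj1) & bird(obj1) -> swims(obj1)]. ⇒ new: large(rex), swims(obj1).
[5] r10 [swims(obj1) -> wooden(obj1)]. ⇒ new: wooden(obj1).

active(obj1), approved(obj1), bird(obj1), blue(obj1), closed(obj1), flies(obj1), has_feathers(obj1), hot(obj1), large(rex), open(obj1), signed(obj1), swims(obj1), valid(rex), wooden(obj1)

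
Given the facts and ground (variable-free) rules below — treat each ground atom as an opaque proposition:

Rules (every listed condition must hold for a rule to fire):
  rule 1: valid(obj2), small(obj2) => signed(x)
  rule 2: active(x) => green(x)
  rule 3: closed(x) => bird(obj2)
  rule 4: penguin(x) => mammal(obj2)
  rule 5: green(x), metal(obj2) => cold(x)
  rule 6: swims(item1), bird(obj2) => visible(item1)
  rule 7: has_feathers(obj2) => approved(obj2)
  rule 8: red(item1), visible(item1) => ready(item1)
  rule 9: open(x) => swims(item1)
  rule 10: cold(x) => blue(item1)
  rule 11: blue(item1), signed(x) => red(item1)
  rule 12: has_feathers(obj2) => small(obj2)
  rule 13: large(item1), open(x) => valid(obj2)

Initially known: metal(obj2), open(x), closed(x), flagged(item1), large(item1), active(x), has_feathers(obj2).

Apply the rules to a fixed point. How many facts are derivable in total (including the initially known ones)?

19

Round 1: rule 2 [active(x) => green(x)]; rule 3 [closed(x) => bird(obj2)]; rule 7 [has_feathers(obj2) => approved(obj2)]; rule 9 [open(x) => swims(item1)]; rule 12 [has_feathers(obj2) => small(obj2)]; rule 13 [large(item1), open(x) => valid(obj2)]. New: green(x), bird(obj2), approved(obj2), swims(item1), small(obj2), valid(obj2).
Round 2: rule 1 [valid(obj2), small(obj2) => signed(x)]; rule 5 [green(x), metal(obj2) => cold(x)]; rule 6 [swims(item1), bird(obj2) => visible(item1)]. New: signed(x), cold(x), visible(item1).
Round 3: rule 10 [cold(x) => blue(item1)]. New: blue(item1).
Round 4: rule 11 [blue(item1), signed(x) => red(item1)]. New: red(item1).
Round 5: rule 8 [red(item1), visible(item1) => ready(item1)]. New: ready(item1).
Closure: {active(x), approved(obj2), bird(obj2), blue(item1), closed(x), cold(x), flagged(item1), green(x), has_feathers(obj2), large(item1), metal(obj2), open(x), ready(item1), red(item1), signed(x), small(obj2), swims(item1), valid(obj2), visible(item1)} — 19 facts.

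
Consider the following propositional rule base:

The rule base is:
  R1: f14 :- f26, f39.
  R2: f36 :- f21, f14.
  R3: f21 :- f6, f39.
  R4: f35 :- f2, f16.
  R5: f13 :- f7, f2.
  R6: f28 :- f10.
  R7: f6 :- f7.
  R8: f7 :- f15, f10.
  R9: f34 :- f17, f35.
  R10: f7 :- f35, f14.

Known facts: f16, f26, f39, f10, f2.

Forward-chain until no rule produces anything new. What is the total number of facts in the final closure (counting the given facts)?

Round 1: R1 [f14 :- f26, f39.]; R4 [f35 :- f2, f16.]; R6 [f28 :- f10.]. New: f14, f35, f28.
Round 2: R10 [f7 :- f35, f14.]. New: f7.
Round 3: R5 [f13 :- f7, f2.]; R7 [f6 :- f7.]. New: f13, f6.
Round 4: R3 [f21 :- f6, f39.]. New: f21.
Round 5: R2 [f36 :- f21, f14.]. New: f36.
Closure: {f10, f13, f14, f16, f2, f21, f26, f28, f35, f36, f39, f6, f7} — 13 facts.

13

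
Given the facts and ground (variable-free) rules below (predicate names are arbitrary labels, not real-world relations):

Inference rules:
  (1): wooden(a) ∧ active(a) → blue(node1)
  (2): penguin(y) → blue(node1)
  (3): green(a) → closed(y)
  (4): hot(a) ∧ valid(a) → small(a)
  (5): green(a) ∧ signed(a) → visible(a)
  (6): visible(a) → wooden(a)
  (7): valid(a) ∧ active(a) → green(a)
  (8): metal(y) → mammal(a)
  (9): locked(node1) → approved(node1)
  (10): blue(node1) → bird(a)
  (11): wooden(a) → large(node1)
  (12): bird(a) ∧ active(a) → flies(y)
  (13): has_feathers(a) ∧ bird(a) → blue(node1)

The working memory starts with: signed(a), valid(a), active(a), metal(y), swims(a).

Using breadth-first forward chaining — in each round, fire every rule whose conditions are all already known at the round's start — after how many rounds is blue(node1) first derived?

Round 1: (7) [valid(a) ∧ active(a) → green(a)]; (8) [metal(y) → mammal(a)]. Adds green(a), mammal(a).
Round 2: (3) [green(a) → closed(y)]; (5) [green(a) ∧ signed(a) → visible(a)]. Adds closed(y), visible(a).
Round 3: (6) [visible(a) → wooden(a)]. Adds wooden(a).
Round 4: (1) [wooden(a) ∧ active(a) → blue(node1)]; (11) [wooden(a) → large(node1)]. Adds blue(node1), large(node1).
blue(node1) first appears in round 4.

4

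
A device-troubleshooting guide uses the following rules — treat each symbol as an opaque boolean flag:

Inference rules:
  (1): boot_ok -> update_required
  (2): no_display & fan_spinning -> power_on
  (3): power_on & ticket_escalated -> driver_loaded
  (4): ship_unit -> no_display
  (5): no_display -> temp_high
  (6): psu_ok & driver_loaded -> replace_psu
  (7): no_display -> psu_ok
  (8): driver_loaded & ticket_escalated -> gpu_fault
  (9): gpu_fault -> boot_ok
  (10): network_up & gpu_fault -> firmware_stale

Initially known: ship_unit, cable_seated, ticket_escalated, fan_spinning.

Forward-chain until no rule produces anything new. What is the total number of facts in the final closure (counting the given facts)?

13

[1] (4) [ship_unit -> no_display]. ⇒ new: no_display.
[2] (2) [no_display & fan_spinning -> power_on]; (5) [no_display -> temp_high]; (7) [no_display -> psu_ok]. ⇒ new: power_on, temp_high, psu_ok.
[3] (3) [power_on & ticket_escalated -> driver_loaded]. ⇒ new: driver_loaded.
[4] (6) [psu_ok & driver_loaded -> replace_psu]; (8) [driver_loaded & ticket_escalated -> gpu_fault]. ⇒ new: replace_psu, gpu_fault.
[5] (9) [gpu_fault -> boot_ok]. ⇒ new: boot_ok.
[6] (1) [boot_ok -> update_required]. ⇒ new: update_required.
Closure: {boot_ok, cable_seated, driver_loaded, fan_spinning, gpu_fault, no_display, power_on, psu_ok, replace_psu, ship_unit, temp_high, ticket_escalated, update_required} — 13 facts.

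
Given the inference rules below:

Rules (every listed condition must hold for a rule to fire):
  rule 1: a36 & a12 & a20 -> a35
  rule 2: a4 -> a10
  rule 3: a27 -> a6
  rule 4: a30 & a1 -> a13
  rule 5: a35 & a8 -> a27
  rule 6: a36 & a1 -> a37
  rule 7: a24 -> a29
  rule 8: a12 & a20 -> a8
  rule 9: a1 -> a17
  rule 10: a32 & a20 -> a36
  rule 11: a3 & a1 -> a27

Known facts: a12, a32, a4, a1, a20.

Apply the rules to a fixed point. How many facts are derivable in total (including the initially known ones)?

[1] rule 2 [a4 -> a10]; rule 8 [a12 & a20 -> a8]; rule 9 [a1 -> a17]; rule 10 [a32 & a20 -> a36]. ⇒ new: a10, a8, a17, a36.
[2] rule 1 [a36 & a12 & a20 -> a35]; rule 6 [a36 & a1 -> a37]. ⇒ new: a35, a37.
[3] rule 5 [a35 & a8 -> a27]. ⇒ new: a27.
[4] rule 3 [a27 -> a6]. ⇒ new: a6.
Closure: {a1, a10, a12, a17, a20, a27, a32, a35, a36, a37, a4, a6, a8} — 13 facts.

13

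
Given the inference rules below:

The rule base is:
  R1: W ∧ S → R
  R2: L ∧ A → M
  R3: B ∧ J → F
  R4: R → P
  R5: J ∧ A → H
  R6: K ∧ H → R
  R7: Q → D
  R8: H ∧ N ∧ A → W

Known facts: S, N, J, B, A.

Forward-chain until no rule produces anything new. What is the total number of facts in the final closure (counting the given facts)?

10

Round 1: R3 [B ∧ J → F]; R5 [J ∧ A → H]. Adds F, H.
Round 2: R8 [H ∧ N ∧ A → W]. Adds W.
Round 3: R1 [W ∧ S → R]. Adds R.
Round 4: R4 [R → P]. Adds P.
Closure: {A, B, F, H, J, N, P, R, S, W} — 10 facts.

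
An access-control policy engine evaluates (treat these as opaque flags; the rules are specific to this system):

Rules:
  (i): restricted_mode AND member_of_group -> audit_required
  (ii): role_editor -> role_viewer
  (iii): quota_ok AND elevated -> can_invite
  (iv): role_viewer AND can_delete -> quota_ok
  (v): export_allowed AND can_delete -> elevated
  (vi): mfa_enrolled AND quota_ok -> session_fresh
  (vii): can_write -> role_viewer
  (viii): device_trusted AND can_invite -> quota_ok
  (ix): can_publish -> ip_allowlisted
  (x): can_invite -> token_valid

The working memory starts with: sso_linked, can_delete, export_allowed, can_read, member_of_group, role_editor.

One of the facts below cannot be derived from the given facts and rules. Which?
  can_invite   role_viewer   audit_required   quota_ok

Round 1 — (ii), (v), derive role_viewer, elevated.
Round 2 — (iv), derive quota_ok.
Round 3 — (iii), derive can_invite.
Round 4 — (x), derive token_valid.
Derived: quota_ok (round 2), can_invite (round 3), role_viewer (round 1). audit_required never appears in any round.

audit_required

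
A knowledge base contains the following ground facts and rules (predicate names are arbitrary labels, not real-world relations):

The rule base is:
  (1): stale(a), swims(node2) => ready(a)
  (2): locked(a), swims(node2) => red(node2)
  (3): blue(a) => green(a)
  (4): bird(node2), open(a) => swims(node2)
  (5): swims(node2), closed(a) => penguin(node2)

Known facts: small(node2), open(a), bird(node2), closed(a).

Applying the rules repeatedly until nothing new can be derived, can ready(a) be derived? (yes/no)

[1] (4) [bird(node2), open(a) => swims(node2)]. ⇒ new: swims(node2).
[2] (5) [swims(node2), closed(a) => penguin(node2)]. ⇒ new: penguin(node2).
Fixed point reached. ready(a) is concluded only by (1); (1) needs stale(a) (never derived).

no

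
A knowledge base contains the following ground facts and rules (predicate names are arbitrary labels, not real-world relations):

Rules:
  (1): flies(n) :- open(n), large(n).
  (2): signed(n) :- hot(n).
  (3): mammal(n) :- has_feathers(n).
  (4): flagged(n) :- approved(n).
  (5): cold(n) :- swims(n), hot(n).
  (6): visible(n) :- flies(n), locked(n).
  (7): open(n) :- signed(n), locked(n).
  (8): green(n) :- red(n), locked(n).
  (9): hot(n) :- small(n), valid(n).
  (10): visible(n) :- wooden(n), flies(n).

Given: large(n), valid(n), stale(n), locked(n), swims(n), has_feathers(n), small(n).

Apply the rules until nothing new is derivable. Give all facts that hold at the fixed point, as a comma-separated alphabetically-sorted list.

cold(n), flies(n), has_feathers(n), hot(n), large(n), locked(n), mammal(n), open(n), signed(n), small(n), stale(n), swims(n), valid(n), visible(n)

Round 1: (3) [mammal(n) :- has_feathers(n).]; (9) [hot(n) :- small(n), valid(n).]. New: mammal(n), hot(n).
Round 2: (2) [signed(n) :- hot(n).]; (5) [cold(n) :- swims(n), hot(n).]. New: signed(n), cold(n).
Round 3: (7) [open(n) :- signed(n), locked(n).]. New: open(n).
Round 4: (1) [flies(n) :- open(n), large(n).]. New: flies(n).
Round 5: (6) [visible(n) :- flies(n), locked(n).]. New: visible(n).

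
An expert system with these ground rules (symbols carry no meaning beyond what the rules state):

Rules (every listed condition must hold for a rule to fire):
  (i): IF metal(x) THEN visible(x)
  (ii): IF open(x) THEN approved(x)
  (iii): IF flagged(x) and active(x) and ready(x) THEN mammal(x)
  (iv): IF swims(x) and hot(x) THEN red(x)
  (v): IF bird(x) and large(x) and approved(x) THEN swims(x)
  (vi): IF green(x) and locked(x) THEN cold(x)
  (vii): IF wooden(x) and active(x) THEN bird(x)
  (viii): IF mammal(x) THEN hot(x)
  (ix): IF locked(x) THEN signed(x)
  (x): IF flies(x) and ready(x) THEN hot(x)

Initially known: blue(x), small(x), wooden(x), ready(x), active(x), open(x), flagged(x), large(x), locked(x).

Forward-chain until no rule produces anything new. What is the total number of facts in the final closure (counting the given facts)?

16

Round 1 fires (ii), (iii), (vii), (ix), giving approved(x), mammal(x), bird(x), signed(x).
Round 2 fires (v), (viii), giving swims(x), hot(x).
Round 3 fires (iv), giving red(x).
Closure: {active(x), approved(x), bird(x), blue(x), flagged(x), hot(x), large(x), locked(x), mammal(x), open(x), ready(x), red(x), signed(x), small(x), swims(x), wooden(x)} — 16 facts.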